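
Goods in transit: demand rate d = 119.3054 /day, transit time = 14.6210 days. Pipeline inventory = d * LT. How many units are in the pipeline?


Pipeline = 119.3054 * 14.6210 = 1744.3643

1744.3643 units


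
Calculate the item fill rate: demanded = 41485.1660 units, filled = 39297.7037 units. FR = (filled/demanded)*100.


FR = 39297.7037 / 41485.1660 * 100 = 94.7271

94.7271%


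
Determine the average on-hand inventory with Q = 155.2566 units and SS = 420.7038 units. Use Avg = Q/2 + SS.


Q/2 = 77.6283
Avg = 77.6283 + 420.7038 = 498.3321

498.3321 units


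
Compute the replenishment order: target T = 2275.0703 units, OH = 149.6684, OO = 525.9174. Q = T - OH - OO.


Inventory position = OH + OO = 149.6684 + 525.9174 = 675.5858
Q = 2275.0703 - 675.5858 = 1599.4845

1599.4845 units


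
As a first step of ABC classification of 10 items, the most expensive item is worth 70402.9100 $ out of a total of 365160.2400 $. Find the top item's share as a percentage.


Top item = 70402.9100
Total = 365160.2400
Percentage = 70402.9100 / 365160.2400 * 100 = 19.2800

19.2800%


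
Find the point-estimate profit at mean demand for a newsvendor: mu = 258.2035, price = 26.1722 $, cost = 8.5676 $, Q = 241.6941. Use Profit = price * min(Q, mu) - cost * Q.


Sales at mu = min(241.6941, 258.2035) = 241.6941
Revenue = 26.1722 * 241.6941 = 6325.6663
Total cost = 8.5676 * 241.6941 = 2070.7384
Profit = 6325.6663 - 2070.7384 = 4254.9280

4254.9280 $


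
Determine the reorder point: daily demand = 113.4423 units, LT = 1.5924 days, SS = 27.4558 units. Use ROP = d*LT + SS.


d*LT = 113.4423 * 1.5924 = 180.6455
ROP = 180.6455 + 27.4558 = 208.1013

208.1013 units


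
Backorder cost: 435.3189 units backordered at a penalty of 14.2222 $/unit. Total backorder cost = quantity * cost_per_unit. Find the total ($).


Total = 435.3189 * 14.2222 = 6191.1925

6191.1925 $


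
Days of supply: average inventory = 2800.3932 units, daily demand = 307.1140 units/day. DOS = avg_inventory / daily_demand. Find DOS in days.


DOS = 2800.3932 / 307.1140 = 9.1184

9.1184 days


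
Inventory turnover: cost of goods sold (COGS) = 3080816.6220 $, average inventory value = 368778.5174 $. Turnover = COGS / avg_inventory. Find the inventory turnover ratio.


Turnover = 3080816.6220 / 368778.5174 = 8.3541

8.3541


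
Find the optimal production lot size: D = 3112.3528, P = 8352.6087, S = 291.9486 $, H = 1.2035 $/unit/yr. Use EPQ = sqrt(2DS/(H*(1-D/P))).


1 - D/P = 1 - 0.3726 = 0.6274
H*(1-D/P) = 0.7551
2DS = 1817294.0853
EPQ = sqrt(2406848.5265) = 1551.4021

1551.4021 units


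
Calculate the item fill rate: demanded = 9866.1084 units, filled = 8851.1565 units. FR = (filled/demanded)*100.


FR = 8851.1565 / 9866.1084 * 100 = 89.7127

89.7127%


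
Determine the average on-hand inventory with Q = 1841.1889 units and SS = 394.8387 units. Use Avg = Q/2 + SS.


Q/2 = 920.5945
Avg = 920.5945 + 394.8387 = 1315.4332

1315.4332 units


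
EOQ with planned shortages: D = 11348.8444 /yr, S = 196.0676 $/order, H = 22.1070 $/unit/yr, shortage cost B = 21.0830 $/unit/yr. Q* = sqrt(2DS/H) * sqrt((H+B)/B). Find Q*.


sqrt(2DS/H) = 448.6719
sqrt((H+B)/B) = 1.4313
Q* = 448.6719 * 1.4313 = 642.1762

642.1762 units


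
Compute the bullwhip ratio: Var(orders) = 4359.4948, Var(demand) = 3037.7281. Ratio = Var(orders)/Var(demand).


BW = 4359.4948 / 3037.7281 = 1.4351

1.4351


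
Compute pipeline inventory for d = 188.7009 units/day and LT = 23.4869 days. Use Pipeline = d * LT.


Pipeline = 188.7009 * 23.4869 = 4431.9992

4431.9992 units


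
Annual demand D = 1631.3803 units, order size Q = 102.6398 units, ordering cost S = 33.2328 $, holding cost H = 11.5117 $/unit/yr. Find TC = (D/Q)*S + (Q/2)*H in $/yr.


Ordering cost = D*S/Q = 528.2097
Holding cost = Q*H/2 = 590.7793
TC = 528.2097 + 590.7793 = 1118.9890

1118.9890 $/yr


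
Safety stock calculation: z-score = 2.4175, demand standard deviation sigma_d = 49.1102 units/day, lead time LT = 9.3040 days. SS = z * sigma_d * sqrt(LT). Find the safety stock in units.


sqrt(LT) = sqrt(9.3040) = 3.0502
SS = 2.4175 * 49.1102 * 3.0502 = 362.1371

362.1371 units


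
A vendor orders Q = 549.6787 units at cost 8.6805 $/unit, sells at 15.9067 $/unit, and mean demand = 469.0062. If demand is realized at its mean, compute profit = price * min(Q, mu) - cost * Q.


Sales at mu = min(549.6787, 469.0062) = 469.0062
Revenue = 15.9067 * 469.0062 = 7460.3409
Total cost = 8.6805 * 549.6787 = 4771.4860
Profit = 7460.3409 - 4771.4860 = 2688.8550

2688.8550 $


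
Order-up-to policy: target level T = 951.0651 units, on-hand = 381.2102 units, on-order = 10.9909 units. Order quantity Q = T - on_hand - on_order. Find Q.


Inventory position = OH + OO = 381.2102 + 10.9909 = 392.2011
Q = 951.0651 - 392.2011 = 558.8640

558.8640 units


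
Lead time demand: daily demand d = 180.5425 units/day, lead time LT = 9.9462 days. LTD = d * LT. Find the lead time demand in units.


LTD = 180.5425 * 9.9462 = 1795.7118

1795.7118 units


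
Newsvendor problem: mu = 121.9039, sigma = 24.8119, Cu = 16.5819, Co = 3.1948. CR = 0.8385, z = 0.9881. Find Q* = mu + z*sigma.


CR = Cu/(Cu+Co) = 16.5819/(16.5819+3.1948) = 0.8385
z = 0.9881
Q* = 121.9039 + 0.9881 * 24.8119 = 146.4205

146.4205 units


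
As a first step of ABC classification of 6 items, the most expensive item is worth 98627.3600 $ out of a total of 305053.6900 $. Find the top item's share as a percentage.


Top item = 98627.3600
Total = 305053.6900
Percentage = 98627.3600 / 305053.6900 * 100 = 32.3311

32.3311%


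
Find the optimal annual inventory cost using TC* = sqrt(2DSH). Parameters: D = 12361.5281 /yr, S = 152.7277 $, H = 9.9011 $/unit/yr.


2*D*S*H = 37385519.0380
TC* = sqrt(37385519.0380) = 6114.3699

6114.3699 $/yr


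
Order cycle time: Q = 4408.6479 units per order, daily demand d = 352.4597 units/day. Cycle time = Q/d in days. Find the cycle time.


Cycle = 4408.6479 / 352.4597 = 12.5082

12.5082 days


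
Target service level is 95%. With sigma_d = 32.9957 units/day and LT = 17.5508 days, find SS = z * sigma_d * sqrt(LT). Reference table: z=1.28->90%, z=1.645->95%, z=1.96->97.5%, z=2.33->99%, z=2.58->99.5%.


From the table, SL = 95% corresponds to z = 1.645
sqrt(LT) = sqrt(17.5508) = 4.1894
SS = 1.645 * 32.9957 * 4.1894 = 227.3902

227.3902 units


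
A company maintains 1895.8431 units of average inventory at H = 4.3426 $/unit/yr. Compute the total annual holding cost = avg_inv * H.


Cost = 1895.8431 * 4.3426 = 8232.8882

8232.8882 $/yr


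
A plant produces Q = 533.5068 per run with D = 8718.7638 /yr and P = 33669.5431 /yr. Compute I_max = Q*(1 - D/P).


D/P = 0.2590
1 - D/P = 0.7410
I_max = 533.5068 * 0.7410 = 395.3546

395.3546 units


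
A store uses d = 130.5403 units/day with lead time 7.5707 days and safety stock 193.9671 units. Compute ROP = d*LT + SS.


d*LT = 130.5403 * 7.5707 = 988.2814
ROP = 988.2814 + 193.9671 = 1182.2485

1182.2485 units


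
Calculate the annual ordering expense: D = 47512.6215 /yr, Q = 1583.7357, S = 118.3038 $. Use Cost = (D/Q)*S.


Number of orders = D/Q = 30.0003
Cost = 30.0003 * 118.3038 = 3549.1551

3549.1551 $/yr


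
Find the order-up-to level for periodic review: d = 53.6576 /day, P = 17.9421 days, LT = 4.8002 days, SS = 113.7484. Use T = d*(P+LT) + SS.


P + LT = 22.7423
d*(P+LT) = 53.6576 * 22.7423 = 1220.2972
T = 1220.2972 + 113.7484 = 1334.0456

1334.0456 units


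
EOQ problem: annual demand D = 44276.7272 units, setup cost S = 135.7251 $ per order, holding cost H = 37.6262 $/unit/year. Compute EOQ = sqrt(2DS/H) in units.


2*D*S = 2 * 44276.7272 * 135.7251 = 12018926.4538
2*D*S/H = 319429.7180
EOQ = sqrt(319429.7180) = 565.1811

565.1811 units


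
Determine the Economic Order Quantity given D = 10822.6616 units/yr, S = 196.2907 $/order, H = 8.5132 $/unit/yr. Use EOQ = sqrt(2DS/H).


2*D*S = 2 * 10822.6616 * 196.2907 = 4248775.6427
2*D*S/H = 499080.9147
EOQ = sqrt(499080.9147) = 706.4566

706.4566 units


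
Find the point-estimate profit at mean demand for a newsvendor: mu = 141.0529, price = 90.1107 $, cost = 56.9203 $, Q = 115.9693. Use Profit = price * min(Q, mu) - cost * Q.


Sales at mu = min(115.9693, 141.0529) = 115.9693
Revenue = 90.1107 * 115.9693 = 10450.0748
Total cost = 56.9203 * 115.9693 = 6601.0073
Profit = 10450.0748 - 6601.0073 = 3849.0675

3849.0675 $


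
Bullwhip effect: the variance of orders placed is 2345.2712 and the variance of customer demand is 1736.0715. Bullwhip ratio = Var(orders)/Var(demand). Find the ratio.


BW = 2345.2712 / 1736.0715 = 1.3509

1.3509


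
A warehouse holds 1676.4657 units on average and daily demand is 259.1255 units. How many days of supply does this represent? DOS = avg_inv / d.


DOS = 1676.4657 / 259.1255 = 6.4697

6.4697 days


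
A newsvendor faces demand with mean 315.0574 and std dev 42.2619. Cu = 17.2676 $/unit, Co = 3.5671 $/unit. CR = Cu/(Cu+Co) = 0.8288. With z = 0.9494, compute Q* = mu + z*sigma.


CR = Cu/(Cu+Co) = 17.2676/(17.2676+3.5671) = 0.8288
z = 0.9494
Q* = 315.0574 + 0.9494 * 42.2619 = 355.1808

355.1808 units


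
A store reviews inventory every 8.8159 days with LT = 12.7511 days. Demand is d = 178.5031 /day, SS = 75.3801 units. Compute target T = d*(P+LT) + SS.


P + LT = 21.5670
d*(P+LT) = 178.5031 * 21.5670 = 3849.7764
T = 3849.7764 + 75.3801 = 3925.1565

3925.1565 units


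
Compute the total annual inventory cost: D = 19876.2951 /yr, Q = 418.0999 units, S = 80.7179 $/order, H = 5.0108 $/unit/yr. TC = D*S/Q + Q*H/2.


Ordering cost = D*S/Q = 3837.2953
Holding cost = Q*H/2 = 1047.5075
TC = 3837.2953 + 1047.5075 = 4884.8028

4884.8028 $/yr


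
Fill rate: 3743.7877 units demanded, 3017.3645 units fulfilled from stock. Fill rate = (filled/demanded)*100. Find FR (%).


FR = 3017.3645 / 3743.7877 * 100 = 80.5966

80.5966%


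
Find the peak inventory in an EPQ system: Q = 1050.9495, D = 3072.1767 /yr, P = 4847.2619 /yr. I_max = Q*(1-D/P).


D/P = 0.6338
1 - D/P = 0.3662
I_max = 1050.9495 * 0.3662 = 384.8616

384.8616 units


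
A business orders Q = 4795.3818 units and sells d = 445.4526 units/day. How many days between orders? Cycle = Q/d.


Cycle = 4795.3818 / 445.4526 = 10.7652

10.7652 days


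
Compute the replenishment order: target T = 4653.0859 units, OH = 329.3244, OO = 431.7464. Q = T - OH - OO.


Inventory position = OH + OO = 329.3244 + 431.7464 = 761.0708
Q = 4653.0859 - 761.0708 = 3892.0151

3892.0151 units


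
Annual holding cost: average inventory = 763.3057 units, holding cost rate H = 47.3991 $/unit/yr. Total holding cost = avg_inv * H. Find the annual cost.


Cost = 763.3057 * 47.3991 = 36180.0032

36180.0032 $/yr


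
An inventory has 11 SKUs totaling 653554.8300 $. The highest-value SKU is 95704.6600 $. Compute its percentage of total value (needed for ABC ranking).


Top item = 95704.6600
Total = 653554.8300
Percentage = 95704.6600 / 653554.8300 * 100 = 14.6437

14.6437%


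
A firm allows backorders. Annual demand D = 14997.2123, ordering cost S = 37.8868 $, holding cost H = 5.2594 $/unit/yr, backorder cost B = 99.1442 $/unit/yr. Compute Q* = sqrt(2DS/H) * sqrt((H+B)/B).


sqrt(2DS/H) = 464.8321
sqrt((H+B)/B) = 1.0262
Q* = 464.8321 * 1.0262 = 477.0020

477.0020 units


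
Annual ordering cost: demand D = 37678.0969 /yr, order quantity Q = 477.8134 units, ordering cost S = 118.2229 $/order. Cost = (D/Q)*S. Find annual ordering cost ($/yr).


Number of orders = D/Q = 78.8553
Cost = 78.8553 * 118.2229 = 9322.4968

9322.4968 $/yr


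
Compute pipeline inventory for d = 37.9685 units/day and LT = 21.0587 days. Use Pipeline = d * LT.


Pipeline = 37.9685 * 21.0587 = 799.5673

799.5673 units


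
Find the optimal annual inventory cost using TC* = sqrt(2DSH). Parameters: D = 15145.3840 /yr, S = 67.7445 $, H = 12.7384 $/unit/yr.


2*D*S*H = 26139616.3109
TC* = sqrt(26139616.3109) = 5112.6917

5112.6917 $/yr


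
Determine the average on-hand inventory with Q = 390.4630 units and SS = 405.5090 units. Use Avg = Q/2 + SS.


Q/2 = 195.2315
Avg = 195.2315 + 405.5090 = 600.7405

600.7405 units


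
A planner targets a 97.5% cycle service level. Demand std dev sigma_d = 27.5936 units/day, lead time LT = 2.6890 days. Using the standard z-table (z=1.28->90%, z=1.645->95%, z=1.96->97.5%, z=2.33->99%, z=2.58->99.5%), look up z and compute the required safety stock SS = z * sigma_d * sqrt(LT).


From the table, SL = 97.5% corresponds to z = 1.96
sqrt(LT) = sqrt(2.6890) = 1.6398
SS = 1.96 * 27.5936 * 1.6398 = 88.6870

88.6870 units


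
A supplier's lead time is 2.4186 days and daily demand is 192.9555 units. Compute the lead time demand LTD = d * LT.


LTD = 192.9555 * 2.4186 = 466.6822

466.6822 units


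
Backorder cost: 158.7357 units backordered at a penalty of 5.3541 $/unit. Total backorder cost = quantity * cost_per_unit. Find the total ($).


Total = 158.7357 * 5.3541 = 849.8868

849.8868 $


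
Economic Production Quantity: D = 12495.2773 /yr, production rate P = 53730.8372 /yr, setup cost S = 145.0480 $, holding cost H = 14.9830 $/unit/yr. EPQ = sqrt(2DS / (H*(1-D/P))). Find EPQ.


1 - D/P = 1 - 0.2326 = 0.7674
H*(1-D/P) = 11.4987
2DS = 3624829.9636
EPQ = sqrt(315239.4574) = 561.4619

561.4619 units


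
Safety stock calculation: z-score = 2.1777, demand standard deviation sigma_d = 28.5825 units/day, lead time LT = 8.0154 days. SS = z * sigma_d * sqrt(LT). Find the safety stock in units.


sqrt(LT) = sqrt(8.0154) = 2.8311
SS = 2.1777 * 28.5825 * 2.8311 = 176.2223

176.2223 units


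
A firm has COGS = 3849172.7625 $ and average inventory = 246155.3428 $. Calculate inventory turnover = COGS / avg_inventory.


Turnover = 3849172.7625 / 246155.3428 = 15.6372

15.6372


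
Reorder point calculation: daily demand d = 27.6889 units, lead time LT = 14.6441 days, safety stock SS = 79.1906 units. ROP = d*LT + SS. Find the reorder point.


d*LT = 27.6889 * 14.6441 = 405.4790
ROP = 405.4790 + 79.1906 = 484.6696

484.6696 units


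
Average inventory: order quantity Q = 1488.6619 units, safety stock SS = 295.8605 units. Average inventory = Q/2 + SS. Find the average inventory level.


Q/2 = 744.3310
Avg = 744.3310 + 295.8605 = 1040.1915

1040.1915 units


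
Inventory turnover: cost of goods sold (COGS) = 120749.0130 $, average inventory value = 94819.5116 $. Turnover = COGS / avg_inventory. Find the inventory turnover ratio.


Turnover = 120749.0130 / 94819.5116 = 1.2735

1.2735


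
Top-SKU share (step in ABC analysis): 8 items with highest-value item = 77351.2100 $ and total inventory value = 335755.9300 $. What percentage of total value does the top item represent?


Top item = 77351.2100
Total = 335755.9300
Percentage = 77351.2100 / 335755.9300 * 100 = 23.0379

23.0379%


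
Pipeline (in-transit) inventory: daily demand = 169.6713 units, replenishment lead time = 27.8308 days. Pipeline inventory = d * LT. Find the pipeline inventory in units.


Pipeline = 169.6713 * 27.8308 = 4722.0880

4722.0880 units


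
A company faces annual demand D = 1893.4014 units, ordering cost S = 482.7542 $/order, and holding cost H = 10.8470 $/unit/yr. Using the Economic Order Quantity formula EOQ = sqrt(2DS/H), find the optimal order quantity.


2*D*S = 2 * 1893.4014 * 482.7542 = 1828094.9563
2*D*S/H = 168534.6138
EOQ = sqrt(168534.6138) = 410.5297

410.5297 units


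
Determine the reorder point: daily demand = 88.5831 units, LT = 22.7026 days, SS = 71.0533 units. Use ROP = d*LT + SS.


d*LT = 88.5831 * 22.7026 = 2011.0667
ROP = 2011.0667 + 71.0533 = 2082.1200

2082.1200 units


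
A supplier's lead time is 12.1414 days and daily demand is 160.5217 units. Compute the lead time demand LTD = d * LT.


LTD = 160.5217 * 12.1414 = 1948.9582

1948.9582 units


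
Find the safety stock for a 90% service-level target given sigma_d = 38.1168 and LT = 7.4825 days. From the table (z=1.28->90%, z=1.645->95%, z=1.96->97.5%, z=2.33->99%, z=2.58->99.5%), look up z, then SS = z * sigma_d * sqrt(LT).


From the table, SL = 90% corresponds to z = 1.28
sqrt(LT) = sqrt(7.4825) = 2.7354
SS = 1.28 * 38.1168 * 2.7354 = 133.4596

133.4596 units


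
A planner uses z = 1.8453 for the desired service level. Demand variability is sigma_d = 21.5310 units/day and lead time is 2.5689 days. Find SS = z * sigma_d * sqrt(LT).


sqrt(LT) = sqrt(2.5689) = 1.6028
SS = 1.8453 * 21.5310 * 1.6028 = 63.6803

63.6803 units


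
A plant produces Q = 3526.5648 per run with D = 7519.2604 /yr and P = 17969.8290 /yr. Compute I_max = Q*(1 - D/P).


D/P = 0.4184
1 - D/P = 0.5816
I_max = 3526.5648 * 0.5816 = 2050.9159

2050.9159 units


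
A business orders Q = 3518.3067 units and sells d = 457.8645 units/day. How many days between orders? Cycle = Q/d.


Cycle = 3518.3067 / 457.8645 = 7.6842

7.6842 days


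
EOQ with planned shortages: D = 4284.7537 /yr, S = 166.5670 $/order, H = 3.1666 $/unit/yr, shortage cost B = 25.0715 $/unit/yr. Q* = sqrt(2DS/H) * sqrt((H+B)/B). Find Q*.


sqrt(2DS/H) = 671.3915
sqrt((H+B)/B) = 1.0613
Q* = 671.3915 * 1.0613 = 712.5304

712.5304 units


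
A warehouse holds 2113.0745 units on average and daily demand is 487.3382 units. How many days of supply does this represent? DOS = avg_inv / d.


DOS = 2113.0745 / 487.3382 = 4.3360

4.3360 days


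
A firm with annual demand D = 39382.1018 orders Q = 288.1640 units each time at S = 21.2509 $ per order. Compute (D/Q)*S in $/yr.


Number of orders = D/Q = 136.6656
Cost = 136.6656 * 21.2509 = 2904.2667

2904.2667 $/yr


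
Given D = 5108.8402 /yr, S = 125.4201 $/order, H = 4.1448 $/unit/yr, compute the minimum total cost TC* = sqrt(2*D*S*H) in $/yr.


2*D*S*H = 5311571.5518
TC* = sqrt(5311571.5518) = 2304.6847

2304.6847 $/yr


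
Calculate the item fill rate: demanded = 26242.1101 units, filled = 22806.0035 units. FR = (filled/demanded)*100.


FR = 22806.0035 / 26242.1101 * 100 = 86.9061

86.9061%


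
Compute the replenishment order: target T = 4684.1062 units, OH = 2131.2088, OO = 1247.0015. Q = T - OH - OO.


Inventory position = OH + OO = 2131.2088 + 1247.0015 = 3378.2103
Q = 4684.1062 - 3378.2103 = 1305.8959

1305.8959 units


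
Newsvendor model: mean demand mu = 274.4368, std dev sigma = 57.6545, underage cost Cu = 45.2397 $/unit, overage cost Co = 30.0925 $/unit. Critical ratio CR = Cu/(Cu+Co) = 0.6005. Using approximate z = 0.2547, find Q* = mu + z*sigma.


CR = Cu/(Cu+Co) = 45.2397/(45.2397+30.0925) = 0.6005
z = 0.2547
Q* = 274.4368 + 0.2547 * 57.6545 = 289.1214

289.1214 units


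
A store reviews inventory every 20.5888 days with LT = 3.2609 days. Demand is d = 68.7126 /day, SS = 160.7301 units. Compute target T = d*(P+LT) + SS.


P + LT = 23.8497
d*(P+LT) = 68.7126 * 23.8497 = 1638.7749
T = 1638.7749 + 160.7301 = 1799.5050

1799.5050 units


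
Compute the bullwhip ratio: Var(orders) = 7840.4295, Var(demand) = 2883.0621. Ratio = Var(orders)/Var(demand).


BW = 7840.4295 / 2883.0621 = 2.7195

2.7195


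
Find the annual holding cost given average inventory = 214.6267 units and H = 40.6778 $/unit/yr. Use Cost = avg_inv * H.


Cost = 214.6267 * 40.6778 = 8730.5420

8730.5420 $/yr


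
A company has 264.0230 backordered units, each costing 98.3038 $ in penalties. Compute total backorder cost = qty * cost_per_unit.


Total = 264.0230 * 98.3038 = 25954.4642

25954.4642 $


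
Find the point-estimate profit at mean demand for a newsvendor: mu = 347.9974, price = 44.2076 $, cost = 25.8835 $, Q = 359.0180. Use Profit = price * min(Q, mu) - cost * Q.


Sales at mu = min(359.0180, 347.9974) = 347.9974
Revenue = 44.2076 * 347.9974 = 15384.1299
Total cost = 25.8835 * 359.0180 = 9292.6424
Profit = 15384.1299 - 9292.6424 = 6091.4875

6091.4875 $


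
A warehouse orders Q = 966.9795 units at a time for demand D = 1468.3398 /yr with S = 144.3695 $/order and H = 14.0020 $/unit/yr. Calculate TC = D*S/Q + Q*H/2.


Ordering cost = D*S/Q = 219.2223
Holding cost = Q*H/2 = 6769.8235
TC = 219.2223 + 6769.8235 = 6989.0458

6989.0458 $/yr


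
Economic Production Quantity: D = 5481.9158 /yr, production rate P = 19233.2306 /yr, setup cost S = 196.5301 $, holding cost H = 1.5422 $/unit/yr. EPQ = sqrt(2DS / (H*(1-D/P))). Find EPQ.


1 - D/P = 1 - 0.2850 = 0.7150
H*(1-D/P) = 1.1026
2DS = 2154722.9207
EPQ = sqrt(1954153.8254) = 1397.9105

1397.9105 units


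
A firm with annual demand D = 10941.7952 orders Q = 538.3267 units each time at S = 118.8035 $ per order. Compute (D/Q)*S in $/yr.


Number of orders = D/Q = 20.3256
Cost = 20.3256 * 118.8035 = 2414.7485

2414.7485 $/yr


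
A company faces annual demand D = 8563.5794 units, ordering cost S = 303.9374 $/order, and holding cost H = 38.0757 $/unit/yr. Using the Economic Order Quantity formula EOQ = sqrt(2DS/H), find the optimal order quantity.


2*D*S = 2 * 8563.5794 * 303.9374 = 5205584.1151
2*D*S/H = 136716.7016
EOQ = sqrt(136716.7016) = 369.7522

369.7522 units


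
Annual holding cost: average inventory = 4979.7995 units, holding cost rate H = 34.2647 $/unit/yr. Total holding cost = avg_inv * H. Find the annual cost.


Cost = 4979.7995 * 34.2647 = 170631.3359

170631.3359 $/yr


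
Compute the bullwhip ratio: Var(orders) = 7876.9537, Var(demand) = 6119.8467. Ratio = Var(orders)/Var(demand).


BW = 7876.9537 / 6119.8467 = 1.2871

1.2871


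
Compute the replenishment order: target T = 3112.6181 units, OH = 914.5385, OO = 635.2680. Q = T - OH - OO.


Inventory position = OH + OO = 914.5385 + 635.2680 = 1549.8065
Q = 3112.6181 - 1549.8065 = 1562.8116

1562.8116 units


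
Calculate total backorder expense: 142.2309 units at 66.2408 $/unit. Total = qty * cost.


Total = 142.2309 * 66.2408 = 9421.4886

9421.4886 $


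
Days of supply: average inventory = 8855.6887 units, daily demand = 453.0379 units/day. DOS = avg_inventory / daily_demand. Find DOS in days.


DOS = 8855.6887 / 453.0379 = 19.5473

19.5473 days


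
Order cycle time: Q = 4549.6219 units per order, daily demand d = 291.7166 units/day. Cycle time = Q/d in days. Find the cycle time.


Cycle = 4549.6219 / 291.7166 = 15.5960

15.5960 days


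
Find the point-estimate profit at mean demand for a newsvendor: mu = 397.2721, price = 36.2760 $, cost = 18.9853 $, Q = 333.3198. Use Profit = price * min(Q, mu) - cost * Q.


Sales at mu = min(333.3198, 397.2721) = 333.3198
Revenue = 36.2760 * 333.3198 = 12091.5091
Total cost = 18.9853 * 333.3198 = 6328.1764
Profit = 12091.5091 - 6328.1764 = 5763.3327

5763.3327 $


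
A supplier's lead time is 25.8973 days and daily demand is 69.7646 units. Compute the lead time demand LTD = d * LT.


LTD = 69.7646 * 25.8973 = 1806.7148

1806.7148 units


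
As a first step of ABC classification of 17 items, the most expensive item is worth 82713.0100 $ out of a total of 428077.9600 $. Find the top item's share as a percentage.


Top item = 82713.0100
Total = 428077.9600
Percentage = 82713.0100 / 428077.9600 * 100 = 19.3220

19.3220%


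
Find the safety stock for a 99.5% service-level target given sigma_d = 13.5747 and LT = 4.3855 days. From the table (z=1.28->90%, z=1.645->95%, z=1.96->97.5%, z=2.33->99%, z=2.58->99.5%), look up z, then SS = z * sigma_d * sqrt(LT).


From the table, SL = 99.5% corresponds to z = 2.58
sqrt(LT) = sqrt(4.3855) = 2.0942
SS = 2.58 * 13.5747 * 2.0942 = 73.3431

73.3431 units


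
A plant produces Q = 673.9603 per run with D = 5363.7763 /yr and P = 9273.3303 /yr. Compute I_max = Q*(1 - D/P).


D/P = 0.5784
1 - D/P = 0.4216
I_max = 673.9603 * 0.4216 = 284.1357

284.1357 units


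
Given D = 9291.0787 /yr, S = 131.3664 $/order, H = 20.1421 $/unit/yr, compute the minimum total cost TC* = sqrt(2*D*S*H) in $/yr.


2*D*S*H = 49168298.6438
TC* = sqrt(49168298.6438) = 7012.0110

7012.0110 $/yr


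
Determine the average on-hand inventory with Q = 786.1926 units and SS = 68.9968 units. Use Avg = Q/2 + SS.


Q/2 = 393.0963
Avg = 393.0963 + 68.9968 = 462.0931

462.0931 units


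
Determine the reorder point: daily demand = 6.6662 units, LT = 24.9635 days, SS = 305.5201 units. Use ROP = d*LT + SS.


d*LT = 6.6662 * 24.9635 = 166.4117
ROP = 166.4117 + 305.5201 = 471.9318

471.9318 units


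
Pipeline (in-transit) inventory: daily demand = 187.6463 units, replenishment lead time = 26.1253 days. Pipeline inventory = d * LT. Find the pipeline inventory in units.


Pipeline = 187.6463 * 26.1253 = 4902.3159

4902.3159 units


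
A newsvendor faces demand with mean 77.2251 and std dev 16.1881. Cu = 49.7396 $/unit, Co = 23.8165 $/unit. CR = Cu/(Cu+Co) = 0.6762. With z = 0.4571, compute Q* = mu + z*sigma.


CR = Cu/(Cu+Co) = 49.7396/(49.7396+23.8165) = 0.6762
z = 0.4571
Q* = 77.2251 + 0.4571 * 16.1881 = 84.6247

84.6247 units


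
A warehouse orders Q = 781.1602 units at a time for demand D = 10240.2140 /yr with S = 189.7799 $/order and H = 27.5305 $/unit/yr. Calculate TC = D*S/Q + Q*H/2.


Ordering cost = D*S/Q = 2487.8210
Holding cost = Q*H/2 = 10752.8654
TC = 2487.8210 + 10752.8654 = 13240.6865

13240.6865 $/yr


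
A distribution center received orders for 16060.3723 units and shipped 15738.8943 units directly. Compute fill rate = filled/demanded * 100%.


FR = 15738.8943 / 16060.3723 * 100 = 97.9983

97.9983%


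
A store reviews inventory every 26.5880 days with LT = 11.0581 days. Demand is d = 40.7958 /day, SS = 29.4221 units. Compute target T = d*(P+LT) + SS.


P + LT = 37.6461
d*(P+LT) = 40.7958 * 37.6461 = 1535.8028
T = 1535.8028 + 29.4221 = 1565.2249

1565.2249 units


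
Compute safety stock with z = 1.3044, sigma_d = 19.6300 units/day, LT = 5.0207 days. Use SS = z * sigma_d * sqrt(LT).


sqrt(LT) = sqrt(5.0207) = 2.2407
SS = 1.3044 * 19.6300 * 2.2407 = 57.3737

57.3737 units


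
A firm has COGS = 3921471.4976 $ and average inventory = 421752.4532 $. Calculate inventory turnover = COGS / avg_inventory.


Turnover = 3921471.4976 / 421752.4532 = 9.2980

9.2980


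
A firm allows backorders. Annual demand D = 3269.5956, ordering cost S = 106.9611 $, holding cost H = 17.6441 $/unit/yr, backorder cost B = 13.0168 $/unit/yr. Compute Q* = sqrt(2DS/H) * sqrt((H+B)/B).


sqrt(2DS/H) = 199.1018
sqrt((H+B)/B) = 1.5348
Q* = 199.1018 * 1.5348 = 305.5734

305.5734 units


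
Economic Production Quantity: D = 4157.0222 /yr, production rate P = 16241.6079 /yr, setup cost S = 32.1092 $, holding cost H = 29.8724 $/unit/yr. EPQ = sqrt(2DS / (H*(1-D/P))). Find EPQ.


1 - D/P = 1 - 0.2559 = 0.7441
H*(1-D/P) = 22.2266
2DS = 266957.3144
EPQ = sqrt(12010.7178) = 109.5934

109.5934 units


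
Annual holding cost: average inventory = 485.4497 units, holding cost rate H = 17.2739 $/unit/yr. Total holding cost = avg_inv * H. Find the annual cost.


Cost = 485.4497 * 17.2739 = 8385.6096

8385.6096 $/yr


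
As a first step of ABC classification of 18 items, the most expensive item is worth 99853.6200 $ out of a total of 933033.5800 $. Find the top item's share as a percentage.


Top item = 99853.6200
Total = 933033.5800
Percentage = 99853.6200 / 933033.5800 * 100 = 10.7020

10.7020%


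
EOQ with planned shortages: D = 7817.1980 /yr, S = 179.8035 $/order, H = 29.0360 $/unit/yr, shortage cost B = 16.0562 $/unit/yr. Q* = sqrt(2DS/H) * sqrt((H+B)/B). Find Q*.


sqrt(2DS/H) = 311.1510
sqrt((H+B)/B) = 1.6758
Q* = 311.1510 * 1.6758 = 521.4355

521.4355 units


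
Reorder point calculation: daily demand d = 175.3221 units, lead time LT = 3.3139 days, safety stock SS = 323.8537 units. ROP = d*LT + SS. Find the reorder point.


d*LT = 175.3221 * 3.3139 = 580.9999
ROP = 580.9999 + 323.8537 = 904.8536

904.8536 units


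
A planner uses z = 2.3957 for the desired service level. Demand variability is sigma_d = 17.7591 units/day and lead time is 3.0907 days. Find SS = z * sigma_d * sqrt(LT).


sqrt(LT) = sqrt(3.0907) = 1.7580
SS = 2.3957 * 17.7591 * 1.7580 = 74.7966

74.7966 units


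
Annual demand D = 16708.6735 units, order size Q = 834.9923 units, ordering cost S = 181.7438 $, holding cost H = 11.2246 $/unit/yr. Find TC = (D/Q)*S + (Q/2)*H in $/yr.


Ordering cost = D*S/Q = 3636.7974
Holding cost = Q*H/2 = 4686.2273
TC = 3636.7974 + 4686.2273 = 8323.0247

8323.0247 $/yr


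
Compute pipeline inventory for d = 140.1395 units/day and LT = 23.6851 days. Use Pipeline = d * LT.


Pipeline = 140.1395 * 23.6851 = 3319.2181

3319.2181 units


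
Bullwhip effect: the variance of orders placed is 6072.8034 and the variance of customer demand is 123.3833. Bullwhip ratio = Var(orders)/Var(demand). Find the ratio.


BW = 6072.8034 / 123.3833 = 49.2190

49.2190


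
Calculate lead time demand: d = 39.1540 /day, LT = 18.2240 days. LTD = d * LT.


LTD = 39.1540 * 18.2240 = 713.5425

713.5425 units


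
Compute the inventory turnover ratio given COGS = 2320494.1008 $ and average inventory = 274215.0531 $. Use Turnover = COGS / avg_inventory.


Turnover = 2320494.1008 / 274215.0531 = 8.4623

8.4623


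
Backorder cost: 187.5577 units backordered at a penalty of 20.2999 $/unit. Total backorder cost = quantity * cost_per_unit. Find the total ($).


Total = 187.5577 * 20.2999 = 3807.4026

3807.4026 $


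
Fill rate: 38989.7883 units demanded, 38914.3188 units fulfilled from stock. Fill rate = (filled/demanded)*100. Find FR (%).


FR = 38914.3188 / 38989.7883 * 100 = 99.8064

99.8064%


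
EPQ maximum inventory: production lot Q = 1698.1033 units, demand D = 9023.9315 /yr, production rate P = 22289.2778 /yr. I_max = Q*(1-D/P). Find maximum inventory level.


D/P = 0.4049
1 - D/P = 0.5951
I_max = 1698.1033 * 0.5951 = 1010.6172

1010.6172 units


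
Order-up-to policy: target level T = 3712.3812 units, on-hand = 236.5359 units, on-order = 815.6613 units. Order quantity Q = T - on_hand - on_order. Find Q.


Inventory position = OH + OO = 236.5359 + 815.6613 = 1052.1972
Q = 3712.3812 - 1052.1972 = 2660.1840

2660.1840 units


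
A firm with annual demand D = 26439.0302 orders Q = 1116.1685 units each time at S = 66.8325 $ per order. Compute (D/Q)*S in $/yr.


Number of orders = D/Q = 23.6873
Cost = 23.6873 * 66.8325 = 1583.0822

1583.0822 $/yr


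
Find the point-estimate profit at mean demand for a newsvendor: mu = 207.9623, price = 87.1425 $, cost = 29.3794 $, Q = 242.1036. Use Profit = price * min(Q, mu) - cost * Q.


Sales at mu = min(242.1036, 207.9623) = 207.9623
Revenue = 87.1425 * 207.9623 = 18122.3547
Total cost = 29.3794 * 242.1036 = 7112.8585
Profit = 18122.3547 - 7112.8585 = 11009.4962

11009.4962 $


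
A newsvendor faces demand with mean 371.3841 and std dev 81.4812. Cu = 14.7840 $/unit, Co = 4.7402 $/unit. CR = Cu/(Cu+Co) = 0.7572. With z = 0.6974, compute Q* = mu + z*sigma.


CR = Cu/(Cu+Co) = 14.7840/(14.7840+4.7402) = 0.7572
z = 0.6974
Q* = 371.3841 + 0.6974 * 81.4812 = 428.2091

428.2091 units


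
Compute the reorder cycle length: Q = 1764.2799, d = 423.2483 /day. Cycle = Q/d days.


Cycle = 1764.2799 / 423.2483 = 4.1684

4.1684 days


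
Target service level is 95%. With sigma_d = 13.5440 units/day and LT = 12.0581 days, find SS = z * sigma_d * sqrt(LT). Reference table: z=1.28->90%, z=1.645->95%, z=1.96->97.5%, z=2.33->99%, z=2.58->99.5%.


From the table, SL = 95% corresponds to z = 1.645
sqrt(LT) = sqrt(12.0581) = 3.4725
SS = 1.645 * 13.5440 * 3.4725 = 77.3664

77.3664 units


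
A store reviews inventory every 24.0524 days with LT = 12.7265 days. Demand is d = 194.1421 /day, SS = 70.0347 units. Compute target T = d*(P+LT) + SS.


P + LT = 36.7789
d*(P+LT) = 194.1421 * 36.7789 = 7140.3329
T = 7140.3329 + 70.0347 = 7210.3676

7210.3676 units


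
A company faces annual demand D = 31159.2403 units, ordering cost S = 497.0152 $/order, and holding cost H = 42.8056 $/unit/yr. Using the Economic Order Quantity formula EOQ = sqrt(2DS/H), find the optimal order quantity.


2*D*S = 2 * 31159.2403 * 497.0152 = 30973232.0991
2*D*S/H = 723578.9733
EOQ = sqrt(723578.9733) = 850.6345

850.6345 units


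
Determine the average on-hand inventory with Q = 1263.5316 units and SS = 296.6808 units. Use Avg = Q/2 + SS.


Q/2 = 631.7658
Avg = 631.7658 + 296.6808 = 928.4466

928.4466 units


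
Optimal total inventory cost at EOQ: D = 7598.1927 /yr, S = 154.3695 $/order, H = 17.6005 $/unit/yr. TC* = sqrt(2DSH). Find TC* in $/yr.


2*D*S*H = 41288281.0509
TC* = sqrt(41288281.0509) = 6425.5958

6425.5958 $/yr


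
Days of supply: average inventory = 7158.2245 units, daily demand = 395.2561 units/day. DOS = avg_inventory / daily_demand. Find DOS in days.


DOS = 7158.2245 / 395.2561 = 18.1103

18.1103 days


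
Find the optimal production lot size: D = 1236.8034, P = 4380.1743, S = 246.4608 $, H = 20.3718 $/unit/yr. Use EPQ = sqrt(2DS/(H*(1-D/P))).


1 - D/P = 1 - 0.2824 = 0.7176
H*(1-D/P) = 14.6195
2DS = 609647.1108
EPQ = sqrt(41700.8474) = 204.2079

204.2079 units


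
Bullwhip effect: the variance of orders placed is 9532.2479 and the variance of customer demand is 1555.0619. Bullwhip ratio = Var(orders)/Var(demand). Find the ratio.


BW = 9532.2479 / 1555.0619 = 6.1298

6.1298


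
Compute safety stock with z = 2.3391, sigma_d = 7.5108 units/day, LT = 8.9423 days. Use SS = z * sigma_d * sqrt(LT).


sqrt(LT) = sqrt(8.9423) = 2.9904
SS = 2.3391 * 7.5108 * 2.9904 = 52.5363

52.5363 units


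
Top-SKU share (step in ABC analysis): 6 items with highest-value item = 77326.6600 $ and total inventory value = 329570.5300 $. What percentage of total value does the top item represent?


Top item = 77326.6600
Total = 329570.5300
Percentage = 77326.6600 / 329570.5300 * 100 = 23.4629

23.4629%


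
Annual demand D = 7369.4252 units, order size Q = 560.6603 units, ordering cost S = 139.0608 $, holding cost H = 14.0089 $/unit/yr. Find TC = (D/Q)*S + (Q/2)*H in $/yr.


Ordering cost = D*S/Q = 1827.8415
Holding cost = Q*H/2 = 3927.1170
TC = 1827.8415 + 3927.1170 = 5754.9585

5754.9585 $/yr


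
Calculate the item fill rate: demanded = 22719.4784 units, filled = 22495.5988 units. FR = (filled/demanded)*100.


FR = 22495.5988 / 22719.4784 * 100 = 99.0146

99.0146%


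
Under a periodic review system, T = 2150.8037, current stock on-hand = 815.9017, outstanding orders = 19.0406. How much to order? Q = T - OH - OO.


Inventory position = OH + OO = 815.9017 + 19.0406 = 834.9423
Q = 2150.8037 - 834.9423 = 1315.8614

1315.8614 units


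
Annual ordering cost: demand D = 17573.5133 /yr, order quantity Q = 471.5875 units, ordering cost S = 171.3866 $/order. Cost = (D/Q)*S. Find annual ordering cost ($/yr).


Number of orders = D/Q = 37.2646
Cost = 37.2646 * 171.3866 = 6386.6508

6386.6508 $/yr


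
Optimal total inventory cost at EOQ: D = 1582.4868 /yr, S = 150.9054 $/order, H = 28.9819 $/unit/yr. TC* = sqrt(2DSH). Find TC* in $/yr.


2*D*S*H = 13842091.8357
TC* = sqrt(13842091.8357) = 3720.4962

3720.4962 $/yr


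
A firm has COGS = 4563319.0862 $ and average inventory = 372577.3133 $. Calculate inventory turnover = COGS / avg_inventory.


Turnover = 4563319.0862 / 372577.3133 = 12.2480

12.2480


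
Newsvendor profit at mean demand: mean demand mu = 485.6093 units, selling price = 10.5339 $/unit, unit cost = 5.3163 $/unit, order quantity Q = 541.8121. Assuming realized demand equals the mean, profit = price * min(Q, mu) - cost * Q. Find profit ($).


Sales at mu = min(541.8121, 485.6093) = 485.6093
Revenue = 10.5339 * 485.6093 = 5115.3598
Total cost = 5.3163 * 541.8121 = 2880.4357
Profit = 5115.3598 - 2880.4357 = 2234.9241

2234.9241 $


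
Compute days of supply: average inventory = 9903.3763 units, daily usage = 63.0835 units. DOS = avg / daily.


DOS = 9903.3763 / 63.0835 = 156.9884

156.9884 days


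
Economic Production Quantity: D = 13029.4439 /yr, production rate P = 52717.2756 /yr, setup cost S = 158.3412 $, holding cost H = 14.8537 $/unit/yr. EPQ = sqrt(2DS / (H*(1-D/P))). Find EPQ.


1 - D/P = 1 - 0.2472 = 0.7528
H*(1-D/P) = 11.1825
2DS = 4126195.5649
EPQ = sqrt(368986.7280) = 607.4428

607.4428 units


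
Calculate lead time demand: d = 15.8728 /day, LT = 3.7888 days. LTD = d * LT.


LTD = 15.8728 * 3.7888 = 60.1389

60.1389 units


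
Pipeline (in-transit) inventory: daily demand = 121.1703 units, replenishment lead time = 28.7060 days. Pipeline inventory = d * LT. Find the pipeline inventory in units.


Pipeline = 121.1703 * 28.7060 = 3478.3146

3478.3146 units


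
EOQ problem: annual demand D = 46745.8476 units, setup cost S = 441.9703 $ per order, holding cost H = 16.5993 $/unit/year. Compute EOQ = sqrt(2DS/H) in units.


2*D*S = 2 * 46745.8476 * 441.9703 = 41320552.5751
2*D*S/H = 2489294.8844
EOQ = sqrt(2489294.8844) = 1577.7499

1577.7499 units


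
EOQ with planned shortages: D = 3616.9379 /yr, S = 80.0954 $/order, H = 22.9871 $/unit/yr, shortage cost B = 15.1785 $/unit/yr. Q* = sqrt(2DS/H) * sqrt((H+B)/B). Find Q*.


sqrt(2DS/H) = 158.7622
sqrt((H+B)/B) = 1.5857
Q* = 158.7622 * 1.5857 = 251.7496

251.7496 units


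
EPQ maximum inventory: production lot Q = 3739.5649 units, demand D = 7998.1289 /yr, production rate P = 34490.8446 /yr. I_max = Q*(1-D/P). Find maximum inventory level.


D/P = 0.2319
1 - D/P = 0.7681
I_max = 3739.5649 * 0.7681 = 2872.3921

2872.3921 units


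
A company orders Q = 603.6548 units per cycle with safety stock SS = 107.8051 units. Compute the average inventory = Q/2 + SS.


Q/2 = 301.8274
Avg = 301.8274 + 107.8051 = 409.6325

409.6325 units


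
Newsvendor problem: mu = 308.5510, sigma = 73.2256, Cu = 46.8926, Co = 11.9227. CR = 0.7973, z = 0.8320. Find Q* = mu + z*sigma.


CR = Cu/(Cu+Co) = 46.8926/(46.8926+11.9227) = 0.7973
z = 0.8320
Q* = 308.5510 + 0.8320 * 73.2256 = 369.4747

369.4747 units


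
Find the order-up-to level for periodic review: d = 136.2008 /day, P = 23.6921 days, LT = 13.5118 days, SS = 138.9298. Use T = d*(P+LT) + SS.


P + LT = 37.2039
d*(P+LT) = 136.2008 * 37.2039 = 5067.2009
T = 5067.2009 + 138.9298 = 5206.1307

5206.1307 units


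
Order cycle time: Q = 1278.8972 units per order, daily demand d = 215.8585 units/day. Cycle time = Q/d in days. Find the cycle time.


Cycle = 1278.8972 / 215.8585 = 5.9247

5.9247 days


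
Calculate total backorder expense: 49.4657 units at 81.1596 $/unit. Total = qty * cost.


Total = 49.4657 * 81.1596 = 4014.6164

4014.6164 $


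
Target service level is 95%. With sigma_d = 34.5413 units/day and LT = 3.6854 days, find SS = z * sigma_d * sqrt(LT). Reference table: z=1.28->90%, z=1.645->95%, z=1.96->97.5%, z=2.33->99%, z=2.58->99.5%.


From the table, SL = 95% corresponds to z = 1.645
sqrt(LT) = sqrt(3.6854) = 1.9197
SS = 1.645 * 34.5413 * 1.9197 = 109.0804

109.0804 units


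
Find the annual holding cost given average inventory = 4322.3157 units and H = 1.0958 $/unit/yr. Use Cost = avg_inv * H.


Cost = 4322.3157 * 1.0958 = 4736.3935

4736.3935 $/yr


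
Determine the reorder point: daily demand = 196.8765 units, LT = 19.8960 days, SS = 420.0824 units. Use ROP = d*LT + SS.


d*LT = 196.8765 * 19.8960 = 3917.0548
ROP = 3917.0548 + 420.0824 = 4337.1372

4337.1372 units


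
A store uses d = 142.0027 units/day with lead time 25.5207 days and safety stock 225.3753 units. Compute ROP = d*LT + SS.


d*LT = 142.0027 * 25.5207 = 3624.0083
ROP = 3624.0083 + 225.3753 = 3849.3836

3849.3836 units


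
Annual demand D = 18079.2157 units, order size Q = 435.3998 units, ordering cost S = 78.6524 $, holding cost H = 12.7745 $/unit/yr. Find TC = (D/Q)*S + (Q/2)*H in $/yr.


Ordering cost = D*S/Q = 3265.9034
Holding cost = Q*H/2 = 2781.0074
TC = 3265.9034 + 2781.0074 = 6046.9108

6046.9108 $/yr
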